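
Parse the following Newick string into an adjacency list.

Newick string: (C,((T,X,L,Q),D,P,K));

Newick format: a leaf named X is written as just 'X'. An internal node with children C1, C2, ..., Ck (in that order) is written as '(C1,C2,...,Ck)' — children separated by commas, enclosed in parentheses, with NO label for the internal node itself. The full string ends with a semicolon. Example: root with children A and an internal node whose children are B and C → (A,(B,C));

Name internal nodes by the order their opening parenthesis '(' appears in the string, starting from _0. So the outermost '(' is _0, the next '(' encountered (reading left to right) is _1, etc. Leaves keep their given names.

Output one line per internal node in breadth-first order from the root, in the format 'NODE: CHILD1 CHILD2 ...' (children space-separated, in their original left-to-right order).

Answer: _0: C _1
_1: _2 D P K
_2: T X L Q

Derivation:
Input: (C,((T,X,L,Q),D,P,K));
Scanning left-to-right, naming '(' by encounter order:
  pos 0: '(' -> open internal node _0 (depth 1)
  pos 3: '(' -> open internal node _1 (depth 2)
  pos 4: '(' -> open internal node _2 (depth 3)
  pos 12: ')' -> close internal node _2 (now at depth 2)
  pos 19: ')' -> close internal node _1 (now at depth 1)
  pos 20: ')' -> close internal node _0 (now at depth 0)
Total internal nodes: 3
BFS adjacency from root:
  _0: C _1
  _1: _2 D P K
  _2: T X L Q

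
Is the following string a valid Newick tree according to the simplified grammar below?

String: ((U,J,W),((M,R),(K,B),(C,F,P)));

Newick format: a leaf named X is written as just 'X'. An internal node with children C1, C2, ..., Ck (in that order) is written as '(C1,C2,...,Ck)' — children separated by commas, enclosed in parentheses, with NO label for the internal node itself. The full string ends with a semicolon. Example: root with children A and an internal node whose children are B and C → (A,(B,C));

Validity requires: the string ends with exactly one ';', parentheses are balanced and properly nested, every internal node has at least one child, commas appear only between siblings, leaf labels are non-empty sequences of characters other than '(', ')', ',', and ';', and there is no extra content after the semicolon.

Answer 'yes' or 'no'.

Input: ((U,J,W),((M,R),(K,B),(C,F,P)));
Paren balance: 6 '(' vs 6 ')' OK
Ends with single ';': True
Full parse: OK
Valid: True

Answer: yes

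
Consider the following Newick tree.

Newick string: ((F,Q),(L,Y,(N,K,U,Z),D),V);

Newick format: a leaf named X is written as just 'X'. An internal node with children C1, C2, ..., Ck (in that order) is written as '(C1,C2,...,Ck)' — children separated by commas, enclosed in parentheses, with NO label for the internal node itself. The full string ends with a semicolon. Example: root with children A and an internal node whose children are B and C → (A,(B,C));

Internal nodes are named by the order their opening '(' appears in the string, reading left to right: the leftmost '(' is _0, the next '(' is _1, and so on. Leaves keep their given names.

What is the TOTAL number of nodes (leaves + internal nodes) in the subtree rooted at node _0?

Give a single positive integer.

Newick: ((F,Q),(L,Y,(N,K,U,Z),D),V);
Locate _0: it is the '(' at position 0 (the 1st '(' reading left to right).
Query: subtree rooted at _0
_0: subtree_size = 1 + 13
  _1: subtree_size = 1 + 2
    F: subtree_size = 1 + 0
    Q: subtree_size = 1 + 0
  _2: subtree_size = 1 + 8
    L: subtree_size = 1 + 0
    Y: subtree_size = 1 + 0
    _3: subtree_size = 1 + 4
      N: subtree_size = 1 + 0
      K: subtree_size = 1 + 0
      U: subtree_size = 1 + 0
      Z: subtree_size = 1 + 0
    D: subtree_size = 1 + 0
  V: subtree_size = 1 + 0
Total subtree size of _0: 14

Answer: 14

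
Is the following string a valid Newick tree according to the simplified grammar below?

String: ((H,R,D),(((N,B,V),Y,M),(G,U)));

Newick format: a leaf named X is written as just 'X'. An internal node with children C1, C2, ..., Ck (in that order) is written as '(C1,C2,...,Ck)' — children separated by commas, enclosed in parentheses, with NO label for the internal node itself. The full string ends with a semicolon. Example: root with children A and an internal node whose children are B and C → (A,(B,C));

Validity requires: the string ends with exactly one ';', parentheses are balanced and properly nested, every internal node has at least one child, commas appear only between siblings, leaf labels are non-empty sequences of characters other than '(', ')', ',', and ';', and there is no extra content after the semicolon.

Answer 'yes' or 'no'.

Input: ((H,R,D),(((N,B,V),Y,M),(G,U)));
Paren balance: 6 '(' vs 6 ')' OK
Ends with single ';': True
Full parse: OK
Valid: True

Answer: yes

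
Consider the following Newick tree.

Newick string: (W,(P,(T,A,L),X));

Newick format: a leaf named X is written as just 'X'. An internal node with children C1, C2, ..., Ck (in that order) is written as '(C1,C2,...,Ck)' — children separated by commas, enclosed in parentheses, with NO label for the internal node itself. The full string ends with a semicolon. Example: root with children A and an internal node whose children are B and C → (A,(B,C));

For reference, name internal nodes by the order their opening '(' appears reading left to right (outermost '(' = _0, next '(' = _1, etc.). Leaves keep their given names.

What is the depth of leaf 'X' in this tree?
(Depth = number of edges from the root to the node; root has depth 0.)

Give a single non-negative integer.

Newick: (W,(P,(T,A,L),X));
Naming internals by '(' encounter order: outermost '(' = _0, next = _1, ...
Query node: X
Path from root: _0 -> _1 -> X
Depth of X: 2 (number of edges from root)

Answer: 2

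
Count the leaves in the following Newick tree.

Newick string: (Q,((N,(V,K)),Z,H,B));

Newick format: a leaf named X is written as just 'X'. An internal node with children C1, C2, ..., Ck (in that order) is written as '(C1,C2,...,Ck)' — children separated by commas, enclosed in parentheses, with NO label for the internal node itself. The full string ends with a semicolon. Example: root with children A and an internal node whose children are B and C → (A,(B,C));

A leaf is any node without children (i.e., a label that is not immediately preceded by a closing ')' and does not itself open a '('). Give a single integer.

Answer: 7

Derivation:
Newick: (Q,((N,(V,K)),Z,H,B));
Scan left-to-right; a leaf is any maximal label run not followed by '(':
  pos 1: leaf 'Q' → count = 1
  pos 5: leaf 'N' → count = 2
  pos 8: leaf 'V' → count = 3
  pos 10: leaf 'K' → count = 4
  pos 14: leaf 'Z' → count = 5
  pos 16: leaf 'H' → count = 6
  pos 18: leaf 'B' → count = 7
Total leaves: 7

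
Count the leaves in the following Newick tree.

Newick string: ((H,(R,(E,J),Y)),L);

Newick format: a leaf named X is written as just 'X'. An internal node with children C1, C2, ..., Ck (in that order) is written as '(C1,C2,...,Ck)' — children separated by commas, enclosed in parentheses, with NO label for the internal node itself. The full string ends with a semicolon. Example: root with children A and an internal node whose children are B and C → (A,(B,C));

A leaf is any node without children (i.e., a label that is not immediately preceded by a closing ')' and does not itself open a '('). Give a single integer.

Answer: 6

Derivation:
Newick: ((H,(R,(E,J),Y)),L);
Scan left-to-right; a leaf is any maximal label run not followed by '(':
  pos 2: leaf 'H' → count = 1
  pos 5: leaf 'R' → count = 2
  pos 8: leaf 'E' → count = 3
  pos 10: leaf 'J' → count = 4
  pos 13: leaf 'Y' → count = 5
  pos 17: leaf 'L' → count = 6
Total leaves: 6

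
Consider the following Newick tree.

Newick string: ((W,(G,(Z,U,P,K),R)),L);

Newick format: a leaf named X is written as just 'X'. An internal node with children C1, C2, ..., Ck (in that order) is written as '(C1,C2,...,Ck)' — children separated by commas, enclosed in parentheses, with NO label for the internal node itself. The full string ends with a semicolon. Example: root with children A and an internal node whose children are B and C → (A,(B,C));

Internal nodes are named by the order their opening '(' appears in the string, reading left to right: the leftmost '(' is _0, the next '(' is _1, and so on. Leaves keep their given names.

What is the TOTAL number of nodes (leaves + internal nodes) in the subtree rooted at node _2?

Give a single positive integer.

Newick: ((W,(G,(Z,U,P,K),R)),L);
Locate _2: it is the '(' at position 4 (the 3rd '(' reading left to right).
Query: subtree rooted at _2
_2: subtree_size = 1 + 7
  G: subtree_size = 1 + 0
  _3: subtree_size = 1 + 4
    Z: subtree_size = 1 + 0
    U: subtree_size = 1 + 0
    P: subtree_size = 1 + 0
    K: subtree_size = 1 + 0
  R: subtree_size = 1 + 0
Total subtree size of _2: 8

Answer: 8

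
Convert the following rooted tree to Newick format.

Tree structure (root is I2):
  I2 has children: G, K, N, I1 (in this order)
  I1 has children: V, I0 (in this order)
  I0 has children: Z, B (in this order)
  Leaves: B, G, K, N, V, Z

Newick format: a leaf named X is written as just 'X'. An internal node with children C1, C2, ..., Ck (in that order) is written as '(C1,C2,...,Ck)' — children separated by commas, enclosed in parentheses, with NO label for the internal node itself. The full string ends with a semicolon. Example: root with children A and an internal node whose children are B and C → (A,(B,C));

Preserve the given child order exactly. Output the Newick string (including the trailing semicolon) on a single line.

internal I2 with children ['G', 'K', 'N', 'I1']
  leaf 'G' → 'G'
  leaf 'K' → 'K'
  leaf 'N' → 'N'
  internal I1 with children ['V', 'I0']
    leaf 'V' → 'V'
    internal I0 with children ['Z', 'B']
      leaf 'Z' → 'Z'
      leaf 'B' → 'B'
    → '(Z,B)'
  → '(V,(Z,B))'
→ '(G,K,N,(V,(Z,B)))'
Final: (G,K,N,(V,(Z,B)));

Answer: (G,K,N,(V,(Z,B)));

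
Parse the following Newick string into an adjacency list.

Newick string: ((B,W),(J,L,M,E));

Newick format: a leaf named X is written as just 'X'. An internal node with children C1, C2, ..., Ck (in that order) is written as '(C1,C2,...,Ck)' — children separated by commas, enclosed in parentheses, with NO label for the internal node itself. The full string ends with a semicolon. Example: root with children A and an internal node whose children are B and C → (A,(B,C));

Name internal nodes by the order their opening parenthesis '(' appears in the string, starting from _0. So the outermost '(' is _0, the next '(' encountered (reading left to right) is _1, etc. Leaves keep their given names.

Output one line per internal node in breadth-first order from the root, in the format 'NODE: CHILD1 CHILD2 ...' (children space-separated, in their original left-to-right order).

Answer: _0: _1 _2
_1: B W
_2: J L M E

Derivation:
Input: ((B,W),(J,L,M,E));
Scanning left-to-right, naming '(' by encounter order:
  pos 0: '(' -> open internal node _0 (depth 1)
  pos 1: '(' -> open internal node _1 (depth 2)
  pos 5: ')' -> close internal node _1 (now at depth 1)
  pos 7: '(' -> open internal node _2 (depth 2)
  pos 15: ')' -> close internal node _2 (now at depth 1)
  pos 16: ')' -> close internal node _0 (now at depth 0)
Total internal nodes: 3
BFS adjacency from root:
  _0: _1 _2
  _1: B W
  _2: J L M E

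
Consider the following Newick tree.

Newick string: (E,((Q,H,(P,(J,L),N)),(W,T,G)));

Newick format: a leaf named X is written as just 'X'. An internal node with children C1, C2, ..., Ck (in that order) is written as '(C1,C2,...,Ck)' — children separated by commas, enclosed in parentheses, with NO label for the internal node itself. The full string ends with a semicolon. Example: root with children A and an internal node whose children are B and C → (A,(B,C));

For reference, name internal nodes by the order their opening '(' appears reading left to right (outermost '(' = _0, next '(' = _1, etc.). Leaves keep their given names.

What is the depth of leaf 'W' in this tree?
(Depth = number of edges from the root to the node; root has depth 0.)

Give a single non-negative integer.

Newick: (E,((Q,H,(P,(J,L),N)),(W,T,G)));
Naming internals by '(' encounter order: outermost '(' = _0, next = _1, ...
Query node: W
Path from root: _0 -> _1 -> _5 -> W
Depth of W: 3 (number of edges from root)

Answer: 3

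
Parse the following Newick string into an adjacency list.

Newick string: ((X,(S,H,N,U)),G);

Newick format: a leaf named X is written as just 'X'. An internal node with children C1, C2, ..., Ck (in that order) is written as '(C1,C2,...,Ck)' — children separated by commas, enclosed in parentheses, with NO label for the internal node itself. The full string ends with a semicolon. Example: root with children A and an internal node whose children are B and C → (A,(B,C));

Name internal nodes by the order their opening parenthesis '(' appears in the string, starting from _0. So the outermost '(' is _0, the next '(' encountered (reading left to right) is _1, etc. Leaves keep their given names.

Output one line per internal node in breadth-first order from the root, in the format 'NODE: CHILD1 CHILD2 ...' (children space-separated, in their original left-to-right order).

Input: ((X,(S,H,N,U)),G);
Scanning left-to-right, naming '(' by encounter order:
  pos 0: '(' -> open internal node _0 (depth 1)
  pos 1: '(' -> open internal node _1 (depth 2)
  pos 4: '(' -> open internal node _2 (depth 3)
  pos 12: ')' -> close internal node _2 (now at depth 2)
  pos 13: ')' -> close internal node _1 (now at depth 1)
  pos 16: ')' -> close internal node _0 (now at depth 0)
Total internal nodes: 3
BFS adjacency from root:
  _0: _1 G
  _1: X _2
  _2: S H N U

Answer: _0: _1 G
_1: X _2
_2: S H N U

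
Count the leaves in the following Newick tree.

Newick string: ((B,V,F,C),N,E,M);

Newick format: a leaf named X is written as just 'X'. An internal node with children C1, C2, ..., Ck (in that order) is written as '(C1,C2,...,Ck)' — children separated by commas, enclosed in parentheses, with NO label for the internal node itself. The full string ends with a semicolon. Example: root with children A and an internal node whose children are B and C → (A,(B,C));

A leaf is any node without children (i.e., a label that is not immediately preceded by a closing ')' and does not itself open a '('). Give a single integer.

Answer: 7

Derivation:
Newick: ((B,V,F,C),N,E,M);
Scan left-to-right; a leaf is any maximal label run not followed by '(':
  pos 2: leaf 'B' → count = 1
  pos 4: leaf 'V' → count = 2
  pos 6: leaf 'F' → count = 3
  pos 8: leaf 'C' → count = 4
  pos 11: leaf 'N' → count = 5
  pos 13: leaf 'E' → count = 6
  pos 15: leaf 'M' → count = 7
Total leaves: 7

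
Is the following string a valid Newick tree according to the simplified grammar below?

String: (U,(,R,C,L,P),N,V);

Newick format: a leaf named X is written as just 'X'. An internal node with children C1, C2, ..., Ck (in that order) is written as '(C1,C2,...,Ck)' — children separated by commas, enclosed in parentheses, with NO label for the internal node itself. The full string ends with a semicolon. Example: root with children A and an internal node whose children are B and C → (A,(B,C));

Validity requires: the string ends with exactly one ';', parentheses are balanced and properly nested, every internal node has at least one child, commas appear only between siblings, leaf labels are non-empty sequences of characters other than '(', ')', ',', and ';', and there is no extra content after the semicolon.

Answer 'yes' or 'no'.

Answer: no

Derivation:
Input: (U,(,R,C,L,P),N,V);
Paren balance: 2 '(' vs 2 ')' OK
Ends with single ';': True
Full parse: FAILS (empty leaf label at pos 4)
Valid: False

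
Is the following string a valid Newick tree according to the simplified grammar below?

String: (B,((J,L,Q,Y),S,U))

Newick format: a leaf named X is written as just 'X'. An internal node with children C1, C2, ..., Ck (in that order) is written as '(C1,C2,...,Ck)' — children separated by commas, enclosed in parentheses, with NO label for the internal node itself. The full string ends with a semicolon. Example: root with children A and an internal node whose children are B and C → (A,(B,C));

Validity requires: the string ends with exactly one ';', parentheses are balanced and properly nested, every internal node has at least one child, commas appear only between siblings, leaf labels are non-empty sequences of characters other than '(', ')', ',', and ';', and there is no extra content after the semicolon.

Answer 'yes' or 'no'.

Answer: no

Derivation:
Input: (B,((J,L,Q,Y),S,U))
Paren balance: 3 '(' vs 3 ')' OK
Ends with single ';': False
Full parse: FAILS (must end with ;)
Valid: False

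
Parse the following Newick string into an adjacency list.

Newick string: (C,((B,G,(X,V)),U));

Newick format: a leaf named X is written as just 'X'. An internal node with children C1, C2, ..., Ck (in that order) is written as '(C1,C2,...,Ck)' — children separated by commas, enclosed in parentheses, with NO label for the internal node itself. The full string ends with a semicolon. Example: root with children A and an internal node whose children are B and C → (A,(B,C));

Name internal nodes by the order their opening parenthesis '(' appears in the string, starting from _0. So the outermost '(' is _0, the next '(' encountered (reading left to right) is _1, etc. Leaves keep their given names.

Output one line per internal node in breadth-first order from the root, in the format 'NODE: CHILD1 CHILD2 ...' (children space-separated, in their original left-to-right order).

Input: (C,((B,G,(X,V)),U));
Scanning left-to-right, naming '(' by encounter order:
  pos 0: '(' -> open internal node _0 (depth 1)
  pos 3: '(' -> open internal node _1 (depth 2)
  pos 4: '(' -> open internal node _2 (depth 3)
  pos 9: '(' -> open internal node _3 (depth 4)
  pos 13: ')' -> close internal node _3 (now at depth 3)
  pos 14: ')' -> close internal node _2 (now at depth 2)
  pos 17: ')' -> close internal node _1 (now at depth 1)
  pos 18: ')' -> close internal node _0 (now at depth 0)
Total internal nodes: 4
BFS adjacency from root:
  _0: C _1
  _1: _2 U
  _2: B G _3
  _3: X V

Answer: _0: C _1
_1: _2 U
_2: B G _3
_3: X V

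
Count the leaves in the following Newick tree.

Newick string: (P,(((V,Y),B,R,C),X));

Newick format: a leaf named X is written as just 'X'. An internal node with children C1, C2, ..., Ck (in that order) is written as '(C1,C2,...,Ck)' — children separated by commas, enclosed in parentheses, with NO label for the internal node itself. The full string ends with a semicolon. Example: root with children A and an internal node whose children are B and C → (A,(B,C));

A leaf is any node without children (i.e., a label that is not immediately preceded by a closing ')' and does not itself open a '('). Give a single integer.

Answer: 7

Derivation:
Newick: (P,(((V,Y),B,R,C),X));
Scan left-to-right; a leaf is any maximal label run not followed by '(':
  pos 1: leaf 'P' → count = 1
  pos 6: leaf 'V' → count = 2
  pos 8: leaf 'Y' → count = 3
  pos 11: leaf 'B' → count = 4
  pos 13: leaf 'R' → count = 5
  pos 15: leaf 'C' → count = 6
  pos 18: leaf 'X' → count = 7
Total leaves: 7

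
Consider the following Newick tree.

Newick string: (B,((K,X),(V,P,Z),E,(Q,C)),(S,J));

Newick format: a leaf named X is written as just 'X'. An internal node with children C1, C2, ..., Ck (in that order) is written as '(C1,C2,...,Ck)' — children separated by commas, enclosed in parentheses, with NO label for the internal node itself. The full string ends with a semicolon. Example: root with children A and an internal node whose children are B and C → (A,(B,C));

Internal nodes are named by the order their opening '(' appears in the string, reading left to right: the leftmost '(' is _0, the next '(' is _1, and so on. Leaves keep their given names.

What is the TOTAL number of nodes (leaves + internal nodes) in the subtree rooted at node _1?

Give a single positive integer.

Answer: 12

Derivation:
Newick: (B,((K,X),(V,P,Z),E,(Q,C)),(S,J));
Locate _1: it is the '(' at position 3 (the 2nd '(' reading left to right).
Query: subtree rooted at _1
_1: subtree_size = 1 + 11
  _2: subtree_size = 1 + 2
    K: subtree_size = 1 + 0
    X: subtree_size = 1 + 0
  _3: subtree_size = 1 + 3
    V: subtree_size = 1 + 0
    P: subtree_size = 1 + 0
    Z: subtree_size = 1 + 0
  E: subtree_size = 1 + 0
  _4: subtree_size = 1 + 2
    Q: subtree_size = 1 + 0
    C: subtree_size = 1 + 0
Total subtree size of _1: 12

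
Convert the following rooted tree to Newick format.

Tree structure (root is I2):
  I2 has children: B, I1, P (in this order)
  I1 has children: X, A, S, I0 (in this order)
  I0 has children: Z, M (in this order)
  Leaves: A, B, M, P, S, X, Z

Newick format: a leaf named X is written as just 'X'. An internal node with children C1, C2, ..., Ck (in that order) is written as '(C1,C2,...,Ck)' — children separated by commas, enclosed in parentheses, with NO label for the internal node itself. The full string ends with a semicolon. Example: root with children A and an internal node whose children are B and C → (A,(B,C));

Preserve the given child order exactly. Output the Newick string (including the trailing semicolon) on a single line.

Answer: (B,(X,A,S,(Z,M)),P);

Derivation:
internal I2 with children ['B', 'I1', 'P']
  leaf 'B' → 'B'
  internal I1 with children ['X', 'A', 'S', 'I0']
    leaf 'X' → 'X'
    leaf 'A' → 'A'
    leaf 'S' → 'S'
    internal I0 with children ['Z', 'M']
      leaf 'Z' → 'Z'
      leaf 'M' → 'M'
    → '(Z,M)'
  → '(X,A,S,(Z,M))'
  leaf 'P' → 'P'
→ '(B,(X,A,S,(Z,M)),P)'
Final: (B,(X,A,S,(Z,M)),P);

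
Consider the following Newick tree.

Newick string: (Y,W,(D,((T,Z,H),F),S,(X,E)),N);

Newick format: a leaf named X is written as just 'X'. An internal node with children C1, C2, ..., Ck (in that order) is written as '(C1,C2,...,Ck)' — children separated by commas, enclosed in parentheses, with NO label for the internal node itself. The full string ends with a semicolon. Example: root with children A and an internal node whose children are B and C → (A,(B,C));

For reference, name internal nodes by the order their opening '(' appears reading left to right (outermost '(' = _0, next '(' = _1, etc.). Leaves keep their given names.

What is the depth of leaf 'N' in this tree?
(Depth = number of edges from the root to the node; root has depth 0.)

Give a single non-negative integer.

Newick: (Y,W,(D,((T,Z,H),F),S,(X,E)),N);
Naming internals by '(' encounter order: outermost '(' = _0, next = _1, ...
Query node: N
Path from root: _0 -> N
Depth of N: 1 (number of edges from root)

Answer: 1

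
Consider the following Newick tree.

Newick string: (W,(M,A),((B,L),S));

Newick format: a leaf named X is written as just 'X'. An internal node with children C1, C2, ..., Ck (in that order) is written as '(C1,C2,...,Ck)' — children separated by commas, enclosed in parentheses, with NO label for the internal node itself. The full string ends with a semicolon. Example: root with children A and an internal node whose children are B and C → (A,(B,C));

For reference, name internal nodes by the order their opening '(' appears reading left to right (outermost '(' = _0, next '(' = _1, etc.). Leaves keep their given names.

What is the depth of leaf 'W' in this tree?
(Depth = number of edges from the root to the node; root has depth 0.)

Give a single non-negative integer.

Answer: 1

Derivation:
Newick: (W,(M,A),((B,L),S));
Naming internals by '(' encounter order: outermost '(' = _0, next = _1, ...
Query node: W
Path from root: _0 -> W
Depth of W: 1 (number of edges from root)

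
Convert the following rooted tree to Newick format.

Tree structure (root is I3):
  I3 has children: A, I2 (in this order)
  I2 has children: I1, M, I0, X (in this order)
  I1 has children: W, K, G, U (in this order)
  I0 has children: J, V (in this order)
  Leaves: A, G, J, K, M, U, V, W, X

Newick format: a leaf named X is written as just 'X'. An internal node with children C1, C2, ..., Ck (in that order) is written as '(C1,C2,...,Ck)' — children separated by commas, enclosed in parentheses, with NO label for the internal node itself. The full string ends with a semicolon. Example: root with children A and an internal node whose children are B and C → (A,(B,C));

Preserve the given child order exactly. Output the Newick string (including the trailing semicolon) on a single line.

internal I3 with children ['A', 'I2']
  leaf 'A' → 'A'
  internal I2 with children ['I1', 'M', 'I0', 'X']
    internal I1 with children ['W', 'K', 'G', 'U']
      leaf 'W' → 'W'
      leaf 'K' → 'K'
      leaf 'G' → 'G'
      leaf 'U' → 'U'
    → '(W,K,G,U)'
    leaf 'M' → 'M'
    internal I0 with children ['J', 'V']
      leaf 'J' → 'J'
      leaf 'V' → 'V'
    → '(J,V)'
    leaf 'X' → 'X'
  → '((W,K,G,U),M,(J,V),X)'
→ '(A,((W,K,G,U),M,(J,V),X))'
Final: (A,((W,K,G,U),M,(J,V),X));

Answer: (A,((W,K,G,U),M,(J,V),X));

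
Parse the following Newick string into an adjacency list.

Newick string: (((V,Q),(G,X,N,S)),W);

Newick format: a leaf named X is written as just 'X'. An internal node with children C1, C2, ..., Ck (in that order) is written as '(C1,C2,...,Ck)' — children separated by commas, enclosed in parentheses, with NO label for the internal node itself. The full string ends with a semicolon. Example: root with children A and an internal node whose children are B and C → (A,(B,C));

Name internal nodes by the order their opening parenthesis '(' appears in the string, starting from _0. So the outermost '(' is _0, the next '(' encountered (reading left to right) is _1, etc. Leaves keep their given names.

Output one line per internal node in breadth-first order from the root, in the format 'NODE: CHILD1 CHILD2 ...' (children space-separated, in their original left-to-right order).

Input: (((V,Q),(G,X,N,S)),W);
Scanning left-to-right, naming '(' by encounter order:
  pos 0: '(' -> open internal node _0 (depth 1)
  pos 1: '(' -> open internal node _1 (depth 2)
  pos 2: '(' -> open internal node _2 (depth 3)
  pos 6: ')' -> close internal node _2 (now at depth 2)
  pos 8: '(' -> open internal node _3 (depth 3)
  pos 16: ')' -> close internal node _3 (now at depth 2)
  pos 17: ')' -> close internal node _1 (now at depth 1)
  pos 20: ')' -> close internal node _0 (now at depth 0)
Total internal nodes: 4
BFS adjacency from root:
  _0: _1 W
  _1: _2 _3
  _2: V Q
  _3: G X N S

Answer: _0: _1 W
_1: _2 _3
_2: V Q
_3: G X N S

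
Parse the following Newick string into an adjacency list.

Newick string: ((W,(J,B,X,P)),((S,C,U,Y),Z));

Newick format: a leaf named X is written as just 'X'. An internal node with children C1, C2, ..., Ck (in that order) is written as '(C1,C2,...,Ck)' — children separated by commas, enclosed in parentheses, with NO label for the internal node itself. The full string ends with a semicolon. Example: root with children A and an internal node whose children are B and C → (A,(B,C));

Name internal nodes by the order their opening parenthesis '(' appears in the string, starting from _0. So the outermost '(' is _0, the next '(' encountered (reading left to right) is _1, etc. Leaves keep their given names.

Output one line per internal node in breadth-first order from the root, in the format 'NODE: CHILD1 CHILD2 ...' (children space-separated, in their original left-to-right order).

Input: ((W,(J,B,X,P)),((S,C,U,Y),Z));
Scanning left-to-right, naming '(' by encounter order:
  pos 0: '(' -> open internal node _0 (depth 1)
  pos 1: '(' -> open internal node _1 (depth 2)
  pos 4: '(' -> open internal node _2 (depth 3)
  pos 12: ')' -> close internal node _2 (now at depth 2)
  pos 13: ')' -> close internal node _1 (now at depth 1)
  pos 15: '(' -> open internal node _3 (depth 2)
  pos 16: '(' -> open internal node _4 (depth 3)
  pos 24: ')' -> close internal node _4 (now at depth 2)
  pos 27: ')' -> close internal node _3 (now at depth 1)
  pos 28: ')' -> close internal node _0 (now at depth 0)
Total internal nodes: 5
BFS adjacency from root:
  _0: _1 _3
  _1: W _2
  _3: _4 Z
  _2: J B X P
  _4: S C U Y

Answer: _0: _1 _3
_1: W _2
_3: _4 Z
_2: J B X P
_4: S C U Y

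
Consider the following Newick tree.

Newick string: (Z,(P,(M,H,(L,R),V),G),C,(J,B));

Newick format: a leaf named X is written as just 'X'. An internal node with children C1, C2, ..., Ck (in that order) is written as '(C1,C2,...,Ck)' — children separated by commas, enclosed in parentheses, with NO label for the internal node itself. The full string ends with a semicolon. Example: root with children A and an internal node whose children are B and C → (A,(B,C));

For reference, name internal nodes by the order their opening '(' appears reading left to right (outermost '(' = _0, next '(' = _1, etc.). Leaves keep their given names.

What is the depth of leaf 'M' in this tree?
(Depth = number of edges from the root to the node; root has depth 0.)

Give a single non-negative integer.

Newick: (Z,(P,(M,H,(L,R),V),G),C,(J,B));
Naming internals by '(' encounter order: outermost '(' = _0, next = _1, ...
Query node: M
Path from root: _0 -> _1 -> _2 -> M
Depth of M: 3 (number of edges from root)

Answer: 3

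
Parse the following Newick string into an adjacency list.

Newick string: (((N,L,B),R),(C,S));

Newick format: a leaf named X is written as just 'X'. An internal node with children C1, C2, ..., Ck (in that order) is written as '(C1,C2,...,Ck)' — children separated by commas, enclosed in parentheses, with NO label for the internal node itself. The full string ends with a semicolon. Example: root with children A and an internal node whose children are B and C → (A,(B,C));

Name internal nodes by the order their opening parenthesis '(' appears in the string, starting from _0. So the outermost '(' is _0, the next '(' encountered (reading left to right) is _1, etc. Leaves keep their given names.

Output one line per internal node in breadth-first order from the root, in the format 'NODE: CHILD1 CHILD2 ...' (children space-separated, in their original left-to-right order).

Input: (((N,L,B),R),(C,S));
Scanning left-to-right, naming '(' by encounter order:
  pos 0: '(' -> open internal node _0 (depth 1)
  pos 1: '(' -> open internal node _1 (depth 2)
  pos 2: '(' -> open internal node _2 (depth 3)
  pos 8: ')' -> close internal node _2 (now at depth 2)
  pos 11: ')' -> close internal node _1 (now at depth 1)
  pos 13: '(' -> open internal node _3 (depth 2)
  pos 17: ')' -> close internal node _3 (now at depth 1)
  pos 18: ')' -> close internal node _0 (now at depth 0)
Total internal nodes: 4
BFS adjacency from root:
  _0: _1 _3
  _1: _2 R
  _3: C S
  _2: N L B

Answer: _0: _1 _3
_1: _2 R
_3: C S
_2: N L B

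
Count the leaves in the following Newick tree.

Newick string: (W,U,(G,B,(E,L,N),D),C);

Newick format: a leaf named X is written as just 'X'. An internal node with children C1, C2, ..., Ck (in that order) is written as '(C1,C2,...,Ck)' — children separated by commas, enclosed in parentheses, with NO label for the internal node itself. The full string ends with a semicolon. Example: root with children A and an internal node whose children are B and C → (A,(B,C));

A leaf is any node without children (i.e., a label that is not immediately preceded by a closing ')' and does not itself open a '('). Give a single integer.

Newick: (W,U,(G,B,(E,L,N),D),C);
Scan left-to-right; a leaf is any maximal label run not followed by '(':
  pos 1: leaf 'W' → count = 1
  pos 3: leaf 'U' → count = 2
  pos 6: leaf 'G' → count = 3
  pos 8: leaf 'B' → count = 4
  pos 11: leaf 'E' → count = 5
  pos 13: leaf 'L' → count = 6
  pos 15: leaf 'N' → count = 7
  pos 18: leaf 'D' → count = 8
  pos 21: leaf 'C' → count = 9
Total leaves: 9

Answer: 9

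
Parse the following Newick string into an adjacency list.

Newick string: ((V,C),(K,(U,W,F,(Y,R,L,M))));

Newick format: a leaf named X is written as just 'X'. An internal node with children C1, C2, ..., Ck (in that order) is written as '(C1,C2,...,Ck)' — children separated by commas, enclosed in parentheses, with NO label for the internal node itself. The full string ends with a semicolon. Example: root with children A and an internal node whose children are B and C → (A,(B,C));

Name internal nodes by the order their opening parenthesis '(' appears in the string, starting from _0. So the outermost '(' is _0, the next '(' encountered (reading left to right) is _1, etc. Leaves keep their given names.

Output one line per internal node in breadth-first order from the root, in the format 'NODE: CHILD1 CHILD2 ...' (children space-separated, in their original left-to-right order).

Input: ((V,C),(K,(U,W,F,(Y,R,L,M))));
Scanning left-to-right, naming '(' by encounter order:
  pos 0: '(' -> open internal node _0 (depth 1)
  pos 1: '(' -> open internal node _1 (depth 2)
  pos 5: ')' -> close internal node _1 (now at depth 1)
  pos 7: '(' -> open internal node _2 (depth 2)
  pos 10: '(' -> open internal node _3 (depth 3)
  pos 17: '(' -> open internal node _4 (depth 4)
  pos 25: ')' -> close internal node _4 (now at depth 3)
  pos 26: ')' -> close internal node _3 (now at depth 2)
  pos 27: ')' -> close internal node _2 (now at depth 1)
  pos 28: ')' -> close internal node _0 (now at depth 0)
Total internal nodes: 5
BFS adjacency from root:
  _0: _1 _2
  _1: V C
  _2: K _3
  _3: U W F _4
  _4: Y R L M

Answer: _0: _1 _2
_1: V C
_2: K _3
_3: U W F _4
_4: Y R L M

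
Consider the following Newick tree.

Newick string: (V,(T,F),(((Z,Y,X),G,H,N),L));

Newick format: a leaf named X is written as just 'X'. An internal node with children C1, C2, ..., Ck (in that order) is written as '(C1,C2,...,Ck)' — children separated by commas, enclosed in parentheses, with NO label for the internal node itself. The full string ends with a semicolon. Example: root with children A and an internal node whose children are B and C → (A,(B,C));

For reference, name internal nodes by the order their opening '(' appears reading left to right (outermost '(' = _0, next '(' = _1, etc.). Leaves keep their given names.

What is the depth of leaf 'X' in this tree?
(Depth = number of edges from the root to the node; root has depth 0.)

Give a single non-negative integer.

Newick: (V,(T,F),(((Z,Y,X),G,H,N),L));
Naming internals by '(' encounter order: outermost '(' = _0, next = _1, ...
Query node: X
Path from root: _0 -> _2 -> _3 -> _4 -> X
Depth of X: 4 (number of edges from root)

Answer: 4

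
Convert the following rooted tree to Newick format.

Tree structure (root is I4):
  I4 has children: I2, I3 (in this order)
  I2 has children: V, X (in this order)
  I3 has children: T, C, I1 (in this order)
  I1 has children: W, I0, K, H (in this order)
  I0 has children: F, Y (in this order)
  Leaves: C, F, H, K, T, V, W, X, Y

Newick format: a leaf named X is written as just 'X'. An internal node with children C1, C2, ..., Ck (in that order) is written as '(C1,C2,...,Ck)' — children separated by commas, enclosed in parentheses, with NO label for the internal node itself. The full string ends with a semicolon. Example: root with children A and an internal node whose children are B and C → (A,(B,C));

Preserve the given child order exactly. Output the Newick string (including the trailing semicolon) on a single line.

Answer: ((V,X),(T,C,(W,(F,Y),K,H)));

Derivation:
internal I4 with children ['I2', 'I3']
  internal I2 with children ['V', 'X']
    leaf 'V' → 'V'
    leaf 'X' → 'X'
  → '(V,X)'
  internal I3 with children ['T', 'C', 'I1']
    leaf 'T' → 'T'
    leaf 'C' → 'C'
    internal I1 with children ['W', 'I0', 'K', 'H']
      leaf 'W' → 'W'
      internal I0 with children ['F', 'Y']
        leaf 'F' → 'F'
        leaf 'Y' → 'Y'
      → '(F,Y)'
      leaf 'K' → 'K'
      leaf 'H' → 'H'
    → '(W,(F,Y),K,H)'
  → '(T,C,(W,(F,Y),K,H))'
→ '((V,X),(T,C,(W,(F,Y),K,H)))'
Final: ((V,X),(T,C,(W,(F,Y),K,H)));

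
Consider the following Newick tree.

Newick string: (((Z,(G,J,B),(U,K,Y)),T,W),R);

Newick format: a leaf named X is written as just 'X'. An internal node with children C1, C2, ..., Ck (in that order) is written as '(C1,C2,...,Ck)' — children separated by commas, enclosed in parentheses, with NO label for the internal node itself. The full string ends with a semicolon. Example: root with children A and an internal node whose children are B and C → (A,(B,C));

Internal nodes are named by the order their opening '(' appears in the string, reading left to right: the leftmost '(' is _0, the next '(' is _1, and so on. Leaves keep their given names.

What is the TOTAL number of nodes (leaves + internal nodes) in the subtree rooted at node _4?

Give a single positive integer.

Answer: 4

Derivation:
Newick: (((Z,(G,J,B),(U,K,Y)),T,W),R);
Locate _4: it is the '(' at position 13 (the 5th '(' reading left to right).
Query: subtree rooted at _4
_4: subtree_size = 1 + 3
  U: subtree_size = 1 + 0
  K: subtree_size = 1 + 0
  Y: subtree_size = 1 + 0
Total subtree size of _4: 4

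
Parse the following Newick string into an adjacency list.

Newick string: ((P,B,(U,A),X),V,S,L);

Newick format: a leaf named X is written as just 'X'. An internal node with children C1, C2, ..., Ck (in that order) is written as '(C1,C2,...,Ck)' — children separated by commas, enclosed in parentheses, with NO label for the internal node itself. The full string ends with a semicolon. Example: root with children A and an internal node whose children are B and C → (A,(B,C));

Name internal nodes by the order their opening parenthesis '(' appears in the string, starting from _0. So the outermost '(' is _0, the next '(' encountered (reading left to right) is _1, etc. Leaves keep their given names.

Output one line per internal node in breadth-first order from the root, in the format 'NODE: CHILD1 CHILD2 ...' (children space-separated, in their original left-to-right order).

Input: ((P,B,(U,A),X),V,S,L);
Scanning left-to-right, naming '(' by encounter order:
  pos 0: '(' -> open internal node _0 (depth 1)
  pos 1: '(' -> open internal node _1 (depth 2)
  pos 6: '(' -> open internal node _2 (depth 3)
  pos 10: ')' -> close internal node _2 (now at depth 2)
  pos 13: ')' -> close internal node _1 (now at depth 1)
  pos 20: ')' -> close internal node _0 (now at depth 0)
Total internal nodes: 3
BFS adjacency from root:
  _0: _1 V S L
  _1: P B _2 X
  _2: U A

Answer: _0: _1 V S L
_1: P B _2 X
_2: U A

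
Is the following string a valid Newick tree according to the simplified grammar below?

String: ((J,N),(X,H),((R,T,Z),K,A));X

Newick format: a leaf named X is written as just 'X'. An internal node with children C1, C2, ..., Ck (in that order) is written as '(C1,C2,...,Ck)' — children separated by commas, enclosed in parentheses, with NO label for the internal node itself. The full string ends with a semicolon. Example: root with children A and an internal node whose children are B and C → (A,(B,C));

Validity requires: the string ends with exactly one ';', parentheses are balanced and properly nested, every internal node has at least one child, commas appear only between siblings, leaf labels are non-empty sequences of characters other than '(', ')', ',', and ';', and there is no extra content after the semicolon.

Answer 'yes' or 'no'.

Answer: no

Derivation:
Input: ((J,N),(X,H),((R,T,Z),K,A));X
Paren balance: 5 '(' vs 5 ')' OK
Ends with single ';': False
Full parse: FAILS (must end with ;)
Valid: False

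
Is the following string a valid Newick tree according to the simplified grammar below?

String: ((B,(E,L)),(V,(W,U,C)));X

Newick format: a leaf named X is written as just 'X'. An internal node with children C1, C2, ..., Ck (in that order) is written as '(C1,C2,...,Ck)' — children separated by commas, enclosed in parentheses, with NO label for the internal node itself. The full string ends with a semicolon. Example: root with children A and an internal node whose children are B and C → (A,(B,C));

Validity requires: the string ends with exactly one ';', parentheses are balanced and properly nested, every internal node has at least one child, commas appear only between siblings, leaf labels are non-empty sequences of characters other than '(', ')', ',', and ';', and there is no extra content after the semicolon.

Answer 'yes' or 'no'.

Input: ((B,(E,L)),(V,(W,U,C)));X
Paren balance: 5 '(' vs 5 ')' OK
Ends with single ';': False
Full parse: FAILS (must end with ;)
Valid: False

Answer: no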